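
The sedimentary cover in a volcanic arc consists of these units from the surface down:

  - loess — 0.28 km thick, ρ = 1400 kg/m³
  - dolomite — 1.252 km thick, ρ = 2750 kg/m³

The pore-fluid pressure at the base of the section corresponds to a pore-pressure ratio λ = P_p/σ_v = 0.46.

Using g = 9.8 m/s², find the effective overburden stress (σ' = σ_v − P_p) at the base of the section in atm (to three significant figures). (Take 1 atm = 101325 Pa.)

Overburden (lithostatic) stress σ_v:
loess: 1400 kg/m³ × 9.8 m/s² × 280 m = 3.842×10^6 Pa = 3.842 MPa
dolomite: 2750 kg/m³ × 9.8 m/s² × 1252 m = 3.374×10^7 Pa = 33.74 MPa
Total = 3.842 + 33.74 = 37.583 MPa
Pore pressure P_p = λ·σ_v = 0.46 × 37.58 MPa = 17.29 MPa
Effective stress σ' = σ_v − P_p = 37.58 − 17.29 = 20.295 MPa = 200.29 atm

200 atm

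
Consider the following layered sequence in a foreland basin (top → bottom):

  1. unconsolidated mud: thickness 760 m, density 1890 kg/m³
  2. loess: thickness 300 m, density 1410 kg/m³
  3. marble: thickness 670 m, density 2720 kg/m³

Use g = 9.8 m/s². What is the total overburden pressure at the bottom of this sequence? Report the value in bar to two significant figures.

360 bar

unconsolidated mud: 1890 kg/m³ × 9.8 m/s² × 760 m = 1.408×10^7 Pa = 140.8 bar
loess: 1410 kg/m³ × 9.8 m/s² × 300 m = 4.145×10^6 Pa = 41.45 bar
marble: 2720 kg/m³ × 9.8 m/s² × 670 m = 1.786×10^7 Pa = 178.6 bar
Total = 140.8 + 41.45 + 178.6 = 360.82 bar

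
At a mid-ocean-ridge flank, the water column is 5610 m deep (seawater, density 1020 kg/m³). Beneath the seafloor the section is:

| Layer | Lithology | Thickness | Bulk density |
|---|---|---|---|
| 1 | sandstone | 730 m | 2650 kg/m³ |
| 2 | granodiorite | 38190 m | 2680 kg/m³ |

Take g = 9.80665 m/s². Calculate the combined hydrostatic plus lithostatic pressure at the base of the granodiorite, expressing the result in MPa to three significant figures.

1080 MPa

seawater: 1020 kg/m³ × 9.80665 m/s² × 5610 m = 5.612×10^7 Pa = 56.12 MPa
sandstone: 2650 kg/m³ × 9.80665 m/s² × 730 m = 1.897×10^7 Pa = 18.97 MPa
granodiorite: 2680 kg/m³ × 9.80665 m/s² × 38190 m = 1.004×10^9 Pa = 1004 MPa
Total = 56.12 + 18.97 + 1004 = 1078.8 MPa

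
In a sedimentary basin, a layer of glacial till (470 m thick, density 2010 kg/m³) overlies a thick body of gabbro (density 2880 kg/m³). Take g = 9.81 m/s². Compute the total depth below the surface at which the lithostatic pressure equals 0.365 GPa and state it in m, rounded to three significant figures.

13100 m

Pressure at base of upper layers: 2010×9.81×470 = 9.268×10^6 Pa = 9.268×10^-3 GPa
Remaining pressure to be supplied by gabbro: 3.650×10^8 − 9.268×10^6 = 3.557×10^8 Pa
Additional depth in gabbro = 3.557×10^8 Pa / (2880 kg/m³ × 9.81 m/s²) = 12591 m
Total depth = 470 m + 12591 m = 13061 m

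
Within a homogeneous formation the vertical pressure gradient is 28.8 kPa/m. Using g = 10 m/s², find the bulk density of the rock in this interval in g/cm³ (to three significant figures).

2.88 g/cm³

ρ = (dP/dz)/g = 28.8 kPa/m / 10 m/s² = 28800 Pa/m / 10 m/s² = 2880.0 kg/m³
= 2.880 g/cm³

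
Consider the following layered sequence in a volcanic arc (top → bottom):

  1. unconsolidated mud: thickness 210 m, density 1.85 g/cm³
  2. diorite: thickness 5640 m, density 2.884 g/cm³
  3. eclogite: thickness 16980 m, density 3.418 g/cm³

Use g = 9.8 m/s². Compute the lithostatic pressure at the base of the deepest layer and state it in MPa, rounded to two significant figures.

unconsolidated mud: 1850 kg/m³ × 9.8 m/s² × 210 m = 3.807×10^6 Pa = 3.807 MPa
diorite: 2884 kg/m³ × 9.8 m/s² × 5640 m = 1.594×10^8 Pa = 159.4 MPa
eclogite: 3418 kg/m³ × 9.8 m/s² × 16980 m = 5.688×10^8 Pa = 568.8 MPa
Total = 3.807 + 159.4 + 568.8 = 731.98 MPa

730 MPa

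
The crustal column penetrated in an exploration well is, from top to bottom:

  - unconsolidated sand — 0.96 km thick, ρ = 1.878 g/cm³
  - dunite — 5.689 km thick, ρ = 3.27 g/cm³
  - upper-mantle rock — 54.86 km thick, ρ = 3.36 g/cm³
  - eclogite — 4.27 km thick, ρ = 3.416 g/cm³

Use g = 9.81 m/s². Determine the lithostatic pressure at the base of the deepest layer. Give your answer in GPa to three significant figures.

2.15 GPa

unconsolidated sand: 1878 kg/m³ × 9.81 m/s² × 960 m = 1.769×10^7 Pa = 0.01769 GPa
dunite: 3270 kg/m³ × 9.81 m/s² × 5689 m = 1.825×10^8 Pa = 0.1825 GPa
upper-mantle rock: 3360 kg/m³ × 9.81 m/s² × 54860 m = 1.808×10^9 Pa = 1.808 GPa
eclogite: 3416 kg/m³ × 9.81 m/s² × 4270 m = 1.431×10^8 Pa = 0.1431 GPa
Total = 0.01769 + 0.1825 + 1.808 + 0.1431 = 2.1515 GPa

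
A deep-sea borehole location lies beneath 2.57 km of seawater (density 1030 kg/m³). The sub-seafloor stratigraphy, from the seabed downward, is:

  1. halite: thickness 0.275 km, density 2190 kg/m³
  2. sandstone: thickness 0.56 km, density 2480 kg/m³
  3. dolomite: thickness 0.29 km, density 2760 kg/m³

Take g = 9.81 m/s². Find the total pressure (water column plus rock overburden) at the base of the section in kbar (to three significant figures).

seawater: 1030 kg/m³ × 9.81 m/s² × 2570 m = 2.597×10^7 Pa = 0.2597 kbar
halite: 2190 kg/m³ × 9.81 m/s² × 275 m = 5.908×10^6 Pa = 0.05908 kbar
sandstone: 2480 kg/m³ × 9.81 m/s² × 560 m = 1.362×10^7 Pa = 0.1362 kbar
dolomite: 2760 kg/m³ × 9.81 m/s² × 290 m = 7.852×10^6 Pa = 0.07852 kbar
Total = 0.2597 + 0.05908 + 0.1362 + 0.07852 = 0.53352 kbar

0.534 kbar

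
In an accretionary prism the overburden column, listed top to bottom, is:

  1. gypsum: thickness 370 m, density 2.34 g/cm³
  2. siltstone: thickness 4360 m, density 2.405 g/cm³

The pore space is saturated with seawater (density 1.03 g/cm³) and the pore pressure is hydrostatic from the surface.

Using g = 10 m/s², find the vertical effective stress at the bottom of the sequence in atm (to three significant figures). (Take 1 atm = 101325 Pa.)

639 atm

Overburden (lithostatic) stress σ_v:
gypsum: 2340 kg/m³ × 10 m/s² × 370 m = 8.658×10^6 Pa = 8.658 MPa
siltstone: 2405 kg/m³ × 10 m/s² × 4360 m = 1.049×10^8 Pa = 104.9 MPa
Total = 8.658 + 104.9 = 113.52 MPa
Pore pressure P_p = 1030 kg/m³ × 10 m/s² × 4730 m = 4.872×10^7 Pa = 48.72 MPa
Effective stress σ' = σ_v − P_p = 113.5 − 48.72 = 64.797 MPa = 639.50 atm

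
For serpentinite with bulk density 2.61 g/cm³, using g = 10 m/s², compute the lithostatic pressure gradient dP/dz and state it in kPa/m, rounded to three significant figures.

26.1 kPa/m

dP/dz = ρg = 2610 kg/m³ × 10 m/s² = 26100 Pa/m
= 26100 Pa/m × (1 kPa/m / 1000.0 Pa/m) = 26.100 kPa/m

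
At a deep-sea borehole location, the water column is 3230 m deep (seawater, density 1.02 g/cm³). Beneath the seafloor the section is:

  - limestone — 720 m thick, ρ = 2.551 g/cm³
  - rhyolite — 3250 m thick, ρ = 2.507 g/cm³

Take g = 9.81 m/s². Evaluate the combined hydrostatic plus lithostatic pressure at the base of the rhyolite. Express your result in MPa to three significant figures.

130 MPa

seawater: 1020 kg/m³ × 9.81 m/s² × 3230 m = 3.232×10^7 Pa = 32.32 MPa
limestone: 2551 kg/m³ × 9.81 m/s² × 720 m = 1.802×10^7 Pa = 18.02 MPa
rhyolite: 2507 kg/m³ × 9.81 m/s² × 3250 m = 7.993×10^7 Pa = 79.93 MPa
Total = 32.32 + 18.02 + 79.93 = 130.27 MPa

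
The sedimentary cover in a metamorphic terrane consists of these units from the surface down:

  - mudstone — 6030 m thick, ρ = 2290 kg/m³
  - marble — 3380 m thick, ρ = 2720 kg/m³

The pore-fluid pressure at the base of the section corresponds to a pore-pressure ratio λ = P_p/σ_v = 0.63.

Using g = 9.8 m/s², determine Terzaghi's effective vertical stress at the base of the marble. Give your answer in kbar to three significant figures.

Overburden (lithostatic) stress σ_v:
mudstone: 2290 kg/m³ × 9.8 m/s² × 6030 m = 1.353×10^8 Pa = 135.3 MPa
marble: 2720 kg/m³ × 9.8 m/s² × 3380 m = 9.010×10^7 Pa = 90.10 MPa
Total = 135.3 + 90.10 = 225.42 MPa
Pore pressure P_p = λ·σ_v = 0.63 × 225.4 MPa = 142.0 MPa
Effective stress σ' = σ_v − P_p = 225.4 − 142.0 = 83.406 MPa = 0.83406 kbar

0.834 kbar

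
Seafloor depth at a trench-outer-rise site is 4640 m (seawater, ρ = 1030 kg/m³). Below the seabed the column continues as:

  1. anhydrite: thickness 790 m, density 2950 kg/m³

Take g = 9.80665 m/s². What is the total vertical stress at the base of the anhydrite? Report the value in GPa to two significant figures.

0.070 GPa

seawater: 1030 kg/m³ × 9.80665 m/s² × 4640 m = 4.687×10^7 Pa = 0.04687 GPa
anhydrite: 2950 kg/m³ × 9.80665 m/s² × 790 m = 2.285×10^7 Pa = 0.02285 GPa
Total = 0.04687 + 0.02285 = 0.069722 GPa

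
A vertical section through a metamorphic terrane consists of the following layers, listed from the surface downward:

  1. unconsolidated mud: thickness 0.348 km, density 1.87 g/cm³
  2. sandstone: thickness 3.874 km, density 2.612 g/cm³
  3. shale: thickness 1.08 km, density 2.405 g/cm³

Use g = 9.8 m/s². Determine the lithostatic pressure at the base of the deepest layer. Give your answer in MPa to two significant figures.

unconsolidated mud: 1870 kg/m³ × 9.8 m/s² × 348 m = 6.377×10^6 Pa = 6.377 MPa
sandstone: 2612 kg/m³ × 9.8 m/s² × 3874 m = 9.917×10^7 Pa = 99.17 MPa
shale: 2405 kg/m³ × 9.8 m/s² × 1080 m = 2.545×10^7 Pa = 25.45 MPa
Total = 6.377 + 99.17 + 25.45 = 131.00 MPa

130 MPa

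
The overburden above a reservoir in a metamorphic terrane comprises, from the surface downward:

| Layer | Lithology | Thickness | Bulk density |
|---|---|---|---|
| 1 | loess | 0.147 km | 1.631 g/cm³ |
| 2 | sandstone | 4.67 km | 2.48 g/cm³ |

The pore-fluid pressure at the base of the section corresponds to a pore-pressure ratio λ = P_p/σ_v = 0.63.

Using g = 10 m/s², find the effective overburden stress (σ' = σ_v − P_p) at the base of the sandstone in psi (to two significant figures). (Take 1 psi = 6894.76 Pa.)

Overburden (lithostatic) stress σ_v:
loess: 1631 kg/m³ × 10 m/s² × 147 m = 2.398×10^6 Pa = 2.398 MPa
sandstone: 2480 kg/m³ × 10 m/s² × 4670 m = 1.158×10^8 Pa = 115.8 MPa
Total = 2.398 + 115.8 = 118.21 MPa
Pore pressure P_p = λ·σ_v = 0.63 × 118.2 MPa = 74.47 MPa
Effective stress σ' = σ_v − P_p = 118.2 − 74.47 = 43.739 MPa = 6343.8 psi

6300 psi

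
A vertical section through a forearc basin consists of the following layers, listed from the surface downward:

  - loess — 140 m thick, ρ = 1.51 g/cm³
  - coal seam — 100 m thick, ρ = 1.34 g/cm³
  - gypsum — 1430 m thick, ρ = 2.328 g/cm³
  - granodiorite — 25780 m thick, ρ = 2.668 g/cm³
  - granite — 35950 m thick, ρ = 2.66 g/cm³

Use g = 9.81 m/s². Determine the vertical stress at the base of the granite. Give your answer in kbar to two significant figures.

16 kbar

loess: 1510 kg/m³ × 9.81 m/s² × 140 m = 2.074×10^6 Pa = 0.02074 kbar
coal seam: 1340 kg/m³ × 9.81 m/s² × 100 m = 1.315×10^6 Pa = 0.01315 kbar
gypsum: 2328 kg/m³ × 9.81 m/s² × 1430 m = 3.266×10^7 Pa = 0.3266 kbar
granodiorite: 2668 kg/m³ × 9.81 m/s² × 25780 m = 6.747×10^8 Pa = 6.747 kbar
granite: 2660 kg/m³ × 9.81 m/s² × 35950 m = 9.381×10^8 Pa = 9.381 kbar
Total = 0.02074 + 0.01315 + 0.3266 + 6.747 + 9.381 = 16.489 kbar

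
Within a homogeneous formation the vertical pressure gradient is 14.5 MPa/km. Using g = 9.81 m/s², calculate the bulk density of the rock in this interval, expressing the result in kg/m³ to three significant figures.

ρ = (dP/dz)/g = 14.5 MPa/km / 9.81 m/s² = 14500 Pa/m / 9.81 m/s² = 1478.1 kg/m³

1480 kg/m³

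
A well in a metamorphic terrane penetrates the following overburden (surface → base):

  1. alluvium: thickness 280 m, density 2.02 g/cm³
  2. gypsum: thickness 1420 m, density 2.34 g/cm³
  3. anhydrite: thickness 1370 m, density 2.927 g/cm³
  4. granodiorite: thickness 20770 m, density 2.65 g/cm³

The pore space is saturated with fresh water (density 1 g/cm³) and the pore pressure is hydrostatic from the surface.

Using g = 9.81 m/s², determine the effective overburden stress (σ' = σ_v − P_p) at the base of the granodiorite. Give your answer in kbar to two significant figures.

3.8 kbar

Overburden (lithostatic) stress σ_v:
alluvium: 2020 kg/m³ × 9.81 m/s² × 280 m = 5.549×10^6 Pa = 5.549 MPa
gypsum: 2340 kg/m³ × 9.81 m/s² × 1420 m = 3.260×10^7 Pa = 32.60 MPa
anhydrite: 2927 kg/m³ × 9.81 m/s² × 1370 m = 3.934×10^7 Pa = 39.34 MPa
granodiorite: 2650 kg/m³ × 9.81 m/s² × 20770 m = 5.399×10^8 Pa = 539.9 MPa
Total = 5.549 + 32.60 + 39.34 + 539.9 = 617.43 MPa
Pore pressure P_p = 1000 kg/m³ × 9.81 m/s² × 23840 m = 2.339×10^8 Pa = 233.9 MPa
Effective stress σ' = σ_v − P_p = 617.4 − 233.9 = 383.56 MPa = 3.8356 kbar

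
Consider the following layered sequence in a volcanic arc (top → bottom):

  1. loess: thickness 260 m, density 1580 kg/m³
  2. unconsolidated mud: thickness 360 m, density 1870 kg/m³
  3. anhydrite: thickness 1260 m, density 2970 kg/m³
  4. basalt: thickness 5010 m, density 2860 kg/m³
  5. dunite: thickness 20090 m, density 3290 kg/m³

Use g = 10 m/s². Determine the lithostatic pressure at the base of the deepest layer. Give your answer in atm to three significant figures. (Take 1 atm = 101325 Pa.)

8410 atm

loess: 1580 kg/m³ × 10 m/s² × 260 m = 4.108×10^6 Pa = 40.54 atm
unconsolidated mud: 1870 kg/m³ × 10 m/s² × 360 m = 6.732×10^6 Pa = 66.44 atm
anhydrite: 2970 kg/m³ × 10 m/s² × 1260 m = 3.742×10^7 Pa = 369.3 atm
basalt: 2860 kg/m³ × 10 m/s² × 5010 m = 1.433×10^8 Pa = 1414 atm
dunite: 3290 kg/m³ × 10 m/s² × 20090 m = 6.610×10^8 Pa = 6523 atm
Total = 40.54 + 66.44 + 369.3 + 1414 + 6523 = 8413.6 atm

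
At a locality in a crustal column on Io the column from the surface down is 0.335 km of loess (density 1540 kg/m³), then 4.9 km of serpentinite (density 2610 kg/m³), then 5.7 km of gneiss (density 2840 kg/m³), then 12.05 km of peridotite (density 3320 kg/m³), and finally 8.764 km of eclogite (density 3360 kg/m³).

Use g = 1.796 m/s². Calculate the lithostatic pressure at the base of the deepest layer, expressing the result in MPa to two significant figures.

loess: 1540 kg/m³ × 1.796 m/s² × 335 m = 9.266×10^5 Pa = 0.9266 MPa
serpentinite: 2610 kg/m³ × 1.796 m/s² × 4900 m = 2.297×10^7 Pa = 22.97 MPa
gneiss: 2840 kg/m³ × 1.796 m/s² × 5700 m = 2.907×10^7 Pa = 29.07 MPa
peridotite: 3320 kg/m³ × 1.796 m/s² × 12050 m = 7.185×10^7 Pa = 71.85 MPa
eclogite: 3360 kg/m³ × 1.796 m/s² × 8764 m = 5.289×10^7 Pa = 52.89 MPa
Total = 0.9266 + 22.97 + 29.07 + 71.85 + 52.89 = 177.71 MPa

180 MPa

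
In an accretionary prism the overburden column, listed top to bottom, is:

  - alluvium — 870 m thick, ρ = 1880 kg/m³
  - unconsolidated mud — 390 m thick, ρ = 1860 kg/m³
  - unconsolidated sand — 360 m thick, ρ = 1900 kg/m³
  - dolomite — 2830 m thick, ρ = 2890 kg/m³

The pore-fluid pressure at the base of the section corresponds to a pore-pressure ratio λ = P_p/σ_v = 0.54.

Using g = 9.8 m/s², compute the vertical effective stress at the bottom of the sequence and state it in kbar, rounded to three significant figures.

0.506 kbar

Overburden (lithostatic) stress σ_v:
alluvium: 1880 kg/m³ × 9.8 m/s² × 870 m = 1.603×10^7 Pa = 16.03 MPa
unconsolidated mud: 1860 kg/m³ × 9.8 m/s² × 390 m = 7.109×10^6 Pa = 7.109 MPa
unconsolidated sand: 1900 kg/m³ × 9.8 m/s² × 360 m = 6.703×10^6 Pa = 6.703 MPa
dolomite: 2890 kg/m³ × 9.8 m/s² × 2830 m = 8.015×10^7 Pa = 80.15 MPa
Total = 16.03 + 7.109 + 6.703 + 80.15 = 109.99 MPa
Pore pressure P_p = λ·σ_v = 0.54 × 110.0 MPa = 59.40 MPa
Effective stress σ' = σ_v − P_p = 110.0 − 59.40 = 50.596 MPa = 0.50596 kbar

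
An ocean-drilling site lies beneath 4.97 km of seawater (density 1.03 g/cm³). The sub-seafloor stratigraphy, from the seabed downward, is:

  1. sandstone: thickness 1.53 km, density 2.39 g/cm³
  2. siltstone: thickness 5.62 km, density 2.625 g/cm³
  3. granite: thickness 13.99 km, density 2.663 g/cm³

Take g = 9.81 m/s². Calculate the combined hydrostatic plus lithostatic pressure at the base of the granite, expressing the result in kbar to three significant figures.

seawater: 1030 kg/m³ × 9.81 m/s² × 4970 m = 5.022×10^7 Pa = 0.5022 kbar
sandstone: 2390 kg/m³ × 9.81 m/s² × 1530 m = 3.587×10^7 Pa = 0.3587 kbar
siltstone: 2625 kg/m³ × 9.81 m/s² × 5620 m = 1.447×10^8 Pa = 1.447 kbar
granite: 2663 kg/m³ × 9.81 m/s² × 13990 m = 3.655×10^8 Pa = 3.655 kbar
Total = 0.5022 + 0.3587 + 1.447 + 3.655 = 5.9629 kbar

5.96 kbar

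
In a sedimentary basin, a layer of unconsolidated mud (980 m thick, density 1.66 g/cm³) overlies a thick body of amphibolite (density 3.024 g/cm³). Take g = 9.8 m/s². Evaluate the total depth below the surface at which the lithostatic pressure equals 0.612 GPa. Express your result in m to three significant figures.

21100 m

Pressure at base of upper layers: 1660×9.8×980 = 1.594×10^7 Pa = 0.01594 GPa
Remaining pressure to be supplied by amphibolite: 6.120×10^8 − 1.594×10^7 = 5.961×10^8 Pa
Additional depth in amphibolite = 5.961×10^8 Pa / (3024 kg/m³ × 9.8 m/s²) = 20113 m
Total depth = 980 m + 20113 m = 21093 m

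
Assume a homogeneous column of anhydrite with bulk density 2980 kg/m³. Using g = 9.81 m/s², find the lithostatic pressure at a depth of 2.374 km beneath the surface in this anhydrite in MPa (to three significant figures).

69.4 MPa

anhydrite: 2980 kg/m³ × 9.81 m/s² × 2374 m = 6.940×10^7 Pa = 69.40 MPa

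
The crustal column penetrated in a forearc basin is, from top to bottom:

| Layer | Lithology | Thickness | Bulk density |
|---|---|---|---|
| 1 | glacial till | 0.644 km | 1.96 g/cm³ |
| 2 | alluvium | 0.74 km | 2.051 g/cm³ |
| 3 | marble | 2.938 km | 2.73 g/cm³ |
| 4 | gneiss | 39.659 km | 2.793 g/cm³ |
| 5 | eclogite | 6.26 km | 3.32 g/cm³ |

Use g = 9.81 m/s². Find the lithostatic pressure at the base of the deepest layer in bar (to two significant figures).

glacial till: 1960 kg/m³ × 9.81 m/s² × 644 m = 1.238×10^7 Pa = 123.8 bar
alluvium: 2051 kg/m³ × 9.81 m/s² × 740 m = 1.489×10^7 Pa = 148.9 bar
marble: 2730 kg/m³ × 9.81 m/s² × 2938 m = 7.868×10^7 Pa = 786.8 bar
gneiss: 2793 kg/m³ × 9.81 m/s² × 39659 m = 1.087×10^9 Pa = 10866 bar
eclogite: 3320 kg/m³ × 9.81 m/s² × 6260 m = 2.039×10^8 Pa = 2039 bar
Total = 123.8 + 148.9 + 786.8 + 10866 + 2039 = 13965 bar

14000 bar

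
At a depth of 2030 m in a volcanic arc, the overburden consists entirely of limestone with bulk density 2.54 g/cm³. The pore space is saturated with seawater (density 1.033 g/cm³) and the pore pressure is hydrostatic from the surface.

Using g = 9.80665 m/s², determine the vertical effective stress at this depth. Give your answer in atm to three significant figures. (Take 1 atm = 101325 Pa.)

Overburden (lithostatic) stress σ_v:
limestone: 2540 kg/m³ × 9.80665 m/s² × 2030 m = 5.057×10^7 Pa = 50.57 MPa
Pore pressure P_p = 1033 kg/m³ × 9.80665 m/s² × 2030 m = 2.056×10^7 Pa = 20.56 MPa
Effective stress σ' = σ_v − P_p = 50.57 − 20.56 = 30.001 MPa = 296.08 atm

296 atm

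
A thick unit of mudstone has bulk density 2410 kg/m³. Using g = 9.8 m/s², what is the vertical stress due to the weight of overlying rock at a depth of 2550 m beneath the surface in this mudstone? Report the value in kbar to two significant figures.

0.60 kbar

mudstone: 2410 kg/m³ × 9.8 m/s² × 2550 m = 6.023×10^7 Pa = 0.6023 kbar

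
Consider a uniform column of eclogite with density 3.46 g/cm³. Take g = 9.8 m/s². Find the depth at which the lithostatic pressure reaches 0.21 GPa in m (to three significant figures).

h = P/(ρg) = 0.21 GPa / (3460 kg/m³ × 9.8 m/s²) = 2.100×10^8 Pa / 33908 Pa/m = 6193.2 m

6190 m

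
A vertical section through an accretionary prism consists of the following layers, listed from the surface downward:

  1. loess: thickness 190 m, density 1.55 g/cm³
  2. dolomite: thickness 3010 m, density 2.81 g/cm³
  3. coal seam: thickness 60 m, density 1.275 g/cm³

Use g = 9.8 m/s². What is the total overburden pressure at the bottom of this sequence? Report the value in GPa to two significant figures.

0.087 GPa

loess: 1550 kg/m³ × 9.8 m/s² × 190 m = 2.886×10^6 Pa = 2.886×10^-3 GPa
dolomite: 2810 kg/m³ × 9.8 m/s² × 3010 m = 8.289×10^7 Pa = 0.08289 GPa
coal seam: 1275 kg/m³ × 9.8 m/s² × 60 m = 7.497×10^5 Pa = 7.497×10^-4 GPa
Total = 2.886×10^-3 + 0.08289 + 7.497×10^-4 = 0.086525 GPa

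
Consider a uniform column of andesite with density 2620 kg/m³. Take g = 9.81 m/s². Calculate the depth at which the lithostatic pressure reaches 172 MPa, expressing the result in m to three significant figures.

h = P/(ρg) = 172 MPa / (2620 kg/m³ × 9.81 m/s²) = 1.720×10^8 Pa / 25702 Pa/m = 6692.0 m

6690 m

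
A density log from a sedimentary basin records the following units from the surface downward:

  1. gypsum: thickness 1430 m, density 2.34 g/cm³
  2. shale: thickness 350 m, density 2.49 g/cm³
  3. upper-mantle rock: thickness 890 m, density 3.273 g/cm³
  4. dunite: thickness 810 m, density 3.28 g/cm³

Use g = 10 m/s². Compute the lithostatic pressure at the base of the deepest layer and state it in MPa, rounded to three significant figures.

gypsum: 2340 kg/m³ × 10 m/s² × 1430 m = 3.346×10^7 Pa = 33.46 MPa
shale: 2490 kg/m³ × 10 m/s² × 350 m = 8.715×10^6 Pa = 8.715 MPa
upper-mantle rock: 3273 kg/m³ × 10 m/s² × 890 m = 2.913×10^7 Pa = 29.13 MPa
dunite: 3280 kg/m³ × 10 m/s² × 810 m = 2.657×10^7 Pa = 26.57 MPa
Total = 33.46 + 8.715 + 29.13 + 26.57 = 97.875 MPa

97.9 MPa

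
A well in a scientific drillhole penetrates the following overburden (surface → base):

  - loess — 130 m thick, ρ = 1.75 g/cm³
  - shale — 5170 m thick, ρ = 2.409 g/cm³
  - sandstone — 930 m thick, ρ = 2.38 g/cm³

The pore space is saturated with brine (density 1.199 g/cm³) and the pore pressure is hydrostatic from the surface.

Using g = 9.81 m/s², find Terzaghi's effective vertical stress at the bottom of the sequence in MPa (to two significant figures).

Overburden (lithostatic) stress σ_v:
loess: 1750 kg/m³ × 9.81 m/s² × 130 m = 2.232×10^6 Pa = 2.232 MPa
shale: 2409 kg/m³ × 9.81 m/s² × 5170 m = 1.222×10^8 Pa = 122.2 MPa
sandstone: 2380 kg/m³ × 9.81 m/s² × 930 m = 2.171×10^7 Pa = 21.71 MPa
Total = 2.232 + 122.2 + 21.71 = 146.12 MPa
Pore pressure P_p = 1199 kg/m³ × 9.81 m/s² × 6230 m = 7.328×10^7 Pa = 73.28 MPa
Effective stress σ' = σ_v − P_p = 146.1 − 73.28 = 72.846 MPa

73 MPa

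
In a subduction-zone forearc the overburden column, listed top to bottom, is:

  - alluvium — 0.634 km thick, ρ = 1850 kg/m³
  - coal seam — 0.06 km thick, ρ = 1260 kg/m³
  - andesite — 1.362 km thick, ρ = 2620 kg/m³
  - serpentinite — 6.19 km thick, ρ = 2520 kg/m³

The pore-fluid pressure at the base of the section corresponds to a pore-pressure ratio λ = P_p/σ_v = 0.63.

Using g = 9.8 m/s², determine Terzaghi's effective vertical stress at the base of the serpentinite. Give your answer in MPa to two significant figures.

74 MPa

Overburden (lithostatic) stress σ_v:
alluvium: 1850 kg/m³ × 9.8 m/s² × 634 m = 1.149×10^7 Pa = 11.49 MPa
coal seam: 1260 kg/m³ × 9.8 m/s² × 60 m = 7.409×10^5 Pa = 0.7409 MPa
andesite: 2620 kg/m³ × 9.8 m/s² × 1362 m = 3.497×10^7 Pa = 34.97 MPa
serpentinite: 2520 kg/m³ × 9.8 m/s² × 6190 m = 1.529×10^8 Pa = 152.9 MPa
Total = 11.49 + 0.7409 + 34.97 + 152.9 = 200.07 MPa
Pore pressure P_p = λ·σ_v = 0.63 × 200.1 MPa = 126.0 MPa
Effective stress σ' = σ_v − P_p = 200.1 − 126.0 = 74.027 MPa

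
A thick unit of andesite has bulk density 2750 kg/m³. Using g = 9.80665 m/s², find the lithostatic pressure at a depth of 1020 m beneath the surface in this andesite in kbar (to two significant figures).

andesite: 2750 kg/m³ × 9.80665 m/s² × 1020 m = 2.751×10^7 Pa = 0.2751 kbar

0.28 kbar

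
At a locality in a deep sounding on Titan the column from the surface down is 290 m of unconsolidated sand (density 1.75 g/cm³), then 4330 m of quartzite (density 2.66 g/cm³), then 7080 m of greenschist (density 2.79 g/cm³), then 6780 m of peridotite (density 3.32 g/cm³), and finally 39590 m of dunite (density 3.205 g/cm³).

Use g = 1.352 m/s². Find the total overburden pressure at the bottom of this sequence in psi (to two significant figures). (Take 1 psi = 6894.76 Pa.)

36000 psi

unconsolidated sand: 1750 kg/m³ × 1.352 m/s² × 290 m = 6.861×10^5 Pa = 99.52 psi
quartzite: 2660 kg/m³ × 1.352 m/s² × 4330 m = 1.557×10^7 Pa = 2259 psi
greenschist: 2790 kg/m³ × 1.352 m/s² × 7080 m = 2.671×10^7 Pa = 3873 psi
peridotite: 3320 kg/m³ × 1.352 m/s² × 6780 m = 3.043×10^7 Pa = 4414 psi
dunite: 3205 kg/m³ × 1.352 m/s² × 39590 m = 1.715×10^8 Pa = 24881 psi
Total = 99.52 + 2259 + 3873 + 4414 + 24881 = 35527 psi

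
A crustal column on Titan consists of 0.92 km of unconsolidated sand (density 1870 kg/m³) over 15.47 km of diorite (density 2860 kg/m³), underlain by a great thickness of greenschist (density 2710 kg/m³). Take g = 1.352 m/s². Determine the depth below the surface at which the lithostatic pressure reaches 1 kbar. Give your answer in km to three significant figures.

26.7 km

Pressure at base of upper layers: 1870×1.352×920 + 2860×1.352×15470 = 6.214×10^7 Pa = 0.6214 kbar
Remaining pressure to be supplied by greenschist: 1.000×10^8 − 6.214×10^7 = 3.786×10^7 Pa
Additional depth in greenschist = 3.786×10^7 Pa / (2710 kg/m³ × 1.352 m/s²) = 10332 m
Total depth = 16390 m + 10332 m = 26722 m
= 26.722 km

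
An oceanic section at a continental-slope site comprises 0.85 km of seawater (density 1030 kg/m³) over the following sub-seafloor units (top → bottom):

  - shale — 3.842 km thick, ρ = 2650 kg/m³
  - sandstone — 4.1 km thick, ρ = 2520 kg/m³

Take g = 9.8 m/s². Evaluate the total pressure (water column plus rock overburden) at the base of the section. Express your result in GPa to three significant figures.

seawater: 1030 kg/m³ × 9.8 m/s² × 850 m = 8.580×10^6 Pa = 8.580×10^-3 GPa
shale: 2650 kg/m³ × 9.8 m/s² × 3842 m = 9.978×10^7 Pa = 0.09978 GPa
sandstone: 2520 kg/m³ × 9.8 m/s² × 4100 m = 1.013×10^8 Pa = 0.1013 GPa
Total = 8.580×10^-3 + 0.09978 + 0.1013 = 0.20961 GPa

0.210 GPa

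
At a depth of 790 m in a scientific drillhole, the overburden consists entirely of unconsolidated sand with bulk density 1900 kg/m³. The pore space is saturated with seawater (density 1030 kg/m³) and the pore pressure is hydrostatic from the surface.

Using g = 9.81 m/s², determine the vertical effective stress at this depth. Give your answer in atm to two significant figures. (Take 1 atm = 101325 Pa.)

Overburden (lithostatic) stress σ_v:
unconsolidated sand: 1900 kg/m³ × 9.81 m/s² × 790 m = 1.472×10^7 Pa = 14.72 MPa
Pore pressure P_p = 1030 kg/m³ × 9.81 m/s² × 790 m = 7.982×10^6 Pa = 7.982 MPa
Effective stress σ' = σ_v − P_p = 14.72 − 7.982 = 6.7424 MPa = 66.542 atm

67 atm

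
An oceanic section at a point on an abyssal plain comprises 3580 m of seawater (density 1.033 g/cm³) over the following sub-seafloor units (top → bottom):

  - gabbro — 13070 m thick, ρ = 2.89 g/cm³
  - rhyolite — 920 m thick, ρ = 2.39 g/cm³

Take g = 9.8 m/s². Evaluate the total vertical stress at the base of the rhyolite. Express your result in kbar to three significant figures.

seawater: 1033 kg/m³ × 9.8 m/s² × 3580 m = 3.624×10^7 Pa = 0.3624 kbar
gabbro: 2890 kg/m³ × 9.8 m/s² × 13070 m = 3.702×10^8 Pa = 3.702 kbar
rhyolite: 2390 kg/m³ × 9.8 m/s² × 920 m = 2.155×10^7 Pa = 0.2155 kbar
Total = 0.3624 + 3.702 + 0.2155 = 4.2796 kbar

4.28 kbar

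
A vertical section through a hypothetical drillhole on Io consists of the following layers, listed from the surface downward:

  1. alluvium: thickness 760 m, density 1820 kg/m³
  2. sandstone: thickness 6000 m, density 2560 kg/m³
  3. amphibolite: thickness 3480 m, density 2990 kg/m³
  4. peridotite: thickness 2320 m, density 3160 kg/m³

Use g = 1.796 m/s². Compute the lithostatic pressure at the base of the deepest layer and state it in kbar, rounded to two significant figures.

alluvium: 1820 kg/m³ × 1.796 m/s² × 760 m = 2.484×10^6 Pa = 0.02484 kbar
sandstone: 2560 kg/m³ × 1.796 m/s² × 6000 m = 2.759×10^7 Pa = 0.2759 kbar
amphibolite: 2990 kg/m³ × 1.796 m/s² × 3480 m = 1.869×10^7 Pa = 0.1869 kbar
peridotite: 3160 kg/m³ × 1.796 m/s² × 2320 m = 1.317×10^7 Pa = 0.1317 kbar
Total = 0.02484 + 0.2759 + 0.1869 + 0.1317 = 0.61925 kbar

0.62 kbar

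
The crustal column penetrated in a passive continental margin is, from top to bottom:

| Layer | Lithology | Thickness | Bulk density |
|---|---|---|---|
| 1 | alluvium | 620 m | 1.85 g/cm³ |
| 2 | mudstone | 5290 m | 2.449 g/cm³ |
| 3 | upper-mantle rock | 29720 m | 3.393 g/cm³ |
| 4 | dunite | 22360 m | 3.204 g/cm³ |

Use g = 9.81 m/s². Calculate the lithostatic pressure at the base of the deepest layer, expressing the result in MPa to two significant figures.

1800 MPa

alluvium: 1850 kg/m³ × 9.81 m/s² × 620 m = 1.125×10^7 Pa = 11.25 MPa
mudstone: 2449 kg/m³ × 9.81 m/s² × 5290 m = 1.271×10^8 Pa = 127.1 MPa
upper-mantle rock: 3393 kg/m³ × 9.81 m/s² × 29720 m = 9.892×10^8 Pa = 989.2 MPa
dunite: 3204 kg/m³ × 9.81 m/s² × 22360 m = 7.028×10^8 Pa = 702.8 MPa
Total = 11.25 + 127.1 + 989.2 + 702.8 = 1830.4 MPa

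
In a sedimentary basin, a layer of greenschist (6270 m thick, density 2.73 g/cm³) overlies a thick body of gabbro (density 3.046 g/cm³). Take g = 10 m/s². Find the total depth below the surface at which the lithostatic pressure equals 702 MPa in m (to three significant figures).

23700 m

Pressure at base of upper layers: 2730×10×6270 = 1.712×10^8 Pa = 171.2 MPa
Remaining pressure to be supplied by gabbro: 7.020×10^8 − 1.712×10^8 = 5.308×10^8 Pa
Additional depth in gabbro = 5.308×10^8 Pa / (3046 kg/m³ × 10 m/s²) = 17427 m
Total depth = 6270 m + 17427 m = 23697 m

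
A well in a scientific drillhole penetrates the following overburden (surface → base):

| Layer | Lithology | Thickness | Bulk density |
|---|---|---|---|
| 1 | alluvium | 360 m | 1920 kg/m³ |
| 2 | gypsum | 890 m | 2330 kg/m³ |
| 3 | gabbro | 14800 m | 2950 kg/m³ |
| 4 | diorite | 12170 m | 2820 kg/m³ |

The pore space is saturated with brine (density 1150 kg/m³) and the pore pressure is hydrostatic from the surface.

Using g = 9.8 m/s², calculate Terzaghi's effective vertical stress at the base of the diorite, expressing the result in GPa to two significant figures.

Overburden (lithostatic) stress σ_v:
alluvium: 1920 kg/m³ × 9.8 m/s² × 360 m = 6.774×10^6 Pa = 6.774 MPa
gypsum: 2330 kg/m³ × 9.8 m/s² × 890 m = 2.032×10^7 Pa = 20.32 MPa
gabbro: 2950 kg/m³ × 9.8 m/s² × 14800 m = 4.279×10^8 Pa = 427.9 MPa
diorite: 2820 kg/m³ × 9.8 m/s² × 12170 m = 3.363×10^8 Pa = 336.3 MPa
Total = 6.774 + 20.32 + 427.9 + 336.3 = 791.29 MPa
Pore pressure P_p = 1150 kg/m³ × 9.8 m/s² × 28220 m = 3.180×10^8 Pa = 318.0 MPa
Effective stress σ' = σ_v − P_p = 791.3 − 318.0 = 473.25 MPa = 0.47325 GPa

0.47 GPa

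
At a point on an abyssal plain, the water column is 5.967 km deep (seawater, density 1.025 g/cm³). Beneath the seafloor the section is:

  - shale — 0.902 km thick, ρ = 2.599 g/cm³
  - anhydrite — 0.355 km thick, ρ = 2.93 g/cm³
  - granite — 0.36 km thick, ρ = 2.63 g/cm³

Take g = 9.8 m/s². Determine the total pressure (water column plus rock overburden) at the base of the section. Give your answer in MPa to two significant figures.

100 MPa

seawater: 1025 kg/m³ × 9.8 m/s² × 5967 m = 5.994×10^7 Pa = 59.94 MPa
shale: 2599 kg/m³ × 9.8 m/s² × 902 m = 2.297×10^7 Pa = 22.97 MPa
anhydrite: 2930 kg/m³ × 9.8 m/s² × 355 m = 1.019×10^7 Pa = 10.19 MPa
granite: 2630 kg/m³ × 9.8 m/s² × 360 m = 9.279×10^6 Pa = 9.279 MPa
Total = 59.94 + 22.97 + 10.19 + 9.279 = 102.38 MPa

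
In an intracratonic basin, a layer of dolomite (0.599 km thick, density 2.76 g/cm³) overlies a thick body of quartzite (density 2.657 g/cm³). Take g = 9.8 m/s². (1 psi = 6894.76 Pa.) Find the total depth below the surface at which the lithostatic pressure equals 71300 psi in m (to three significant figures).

18900 m

Pressure at base of upper layers: 2760×9.8×599 = 1.620×10^7 Pa = 2350 psi
Remaining pressure to be supplied by quartzite: 4.916×10^8 − 1.620×10^7 = 4.754×10^8 Pa
Additional depth in quartzite = 4.754×10^8 Pa / (2657 kg/m³ × 9.8 m/s²) = 18257 m
Total depth = 599 m + 18257 m = 18856 m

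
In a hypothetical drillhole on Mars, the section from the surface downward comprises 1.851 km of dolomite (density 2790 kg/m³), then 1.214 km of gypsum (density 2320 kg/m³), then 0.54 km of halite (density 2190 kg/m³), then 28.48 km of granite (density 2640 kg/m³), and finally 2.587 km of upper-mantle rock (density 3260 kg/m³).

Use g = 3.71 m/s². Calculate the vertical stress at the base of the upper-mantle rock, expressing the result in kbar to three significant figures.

dolomite: 2790 kg/m³ × 3.71 m/s² × 1851 m = 1.916×10^7 Pa = 0.1916 kbar
gypsum: 2320 kg/m³ × 3.71 m/s² × 1214 m = 1.045×10^7 Pa = 0.1045 kbar
halite: 2190 kg/m³ × 3.71 m/s² × 540 m = 4.387×10^6 Pa = 0.04387 kbar
granite: 2640 kg/m³ × 3.71 m/s² × 28480 m = 2.789×10^8 Pa = 2.789 kbar
upper-mantle rock: 3260 kg/m³ × 3.71 m/s² × 2587 m = 3.129×10^7 Pa = 0.3129 kbar
Total = 0.1916 + 0.1045 + 0.04387 + 2.789 + 0.3129 = 3.4423 kbar

3.44 kbar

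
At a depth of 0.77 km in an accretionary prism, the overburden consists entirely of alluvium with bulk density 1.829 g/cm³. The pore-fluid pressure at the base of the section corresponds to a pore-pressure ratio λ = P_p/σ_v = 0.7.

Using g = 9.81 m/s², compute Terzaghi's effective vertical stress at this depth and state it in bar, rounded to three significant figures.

Overburden (lithostatic) stress σ_v:
alluvium: 1829 kg/m³ × 9.81 m/s² × 770 m = 1.382×10^7 Pa = 13.82 MPa
Pore pressure P_p = λ·σ_v = 0.7 × 13.82 MPa = 9.671 MPa
Effective stress σ' = σ_v − P_p = 13.82 − 9.671 = 4.1447 MPa = 41.447 bar

41.4 bar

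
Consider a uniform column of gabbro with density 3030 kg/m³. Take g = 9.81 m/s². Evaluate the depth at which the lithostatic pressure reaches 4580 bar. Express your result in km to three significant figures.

15.4 km

h = P/(ρg) = 4580 bar / (3030 kg/m³ × 9.81 m/s²) = 4.580×10^8 Pa / 29724 Pa/m = 15408 m
= 15.408 km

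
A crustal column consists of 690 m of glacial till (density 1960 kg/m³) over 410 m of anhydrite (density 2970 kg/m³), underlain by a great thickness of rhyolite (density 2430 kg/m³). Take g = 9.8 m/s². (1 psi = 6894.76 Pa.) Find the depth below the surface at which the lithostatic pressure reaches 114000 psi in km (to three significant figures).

33.0 km

Pressure at base of upper layers: 1960×9.8×690 + 2970×9.8×410 = 2.519×10^7 Pa = 3653 psi
Remaining pressure to be supplied by rhyolite: 7.860×10^8 − 2.519×10^7 = 7.608×10^8 Pa
Additional depth in rhyolite = 7.608×10^8 Pa / (2430 kg/m³ × 9.8 m/s²) = 31948 m
Total depth = 1100 m + 31948 m = 33048 m
= 33.048 km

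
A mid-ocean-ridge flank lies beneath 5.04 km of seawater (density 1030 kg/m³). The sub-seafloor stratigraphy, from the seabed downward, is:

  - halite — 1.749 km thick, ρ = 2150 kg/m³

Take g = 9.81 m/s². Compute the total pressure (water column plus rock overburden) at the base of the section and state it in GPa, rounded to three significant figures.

seawater: 1030 kg/m³ × 9.81 m/s² × 5040 m = 5.093×10^7 Pa = 0.05093 GPa
halite: 2150 kg/m³ × 9.81 m/s² × 1749 m = 3.689×10^7 Pa = 0.03689 GPa
Total = 0.05093 + 0.03689 = 0.087815 GPa

0.0878 GPa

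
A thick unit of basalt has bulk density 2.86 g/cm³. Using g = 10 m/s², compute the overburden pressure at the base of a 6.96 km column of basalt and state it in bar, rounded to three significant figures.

1990 bar

basalt: 2860 kg/m³ × 10 m/s² × 6960 m = 1.991×10^8 Pa = 1991 bar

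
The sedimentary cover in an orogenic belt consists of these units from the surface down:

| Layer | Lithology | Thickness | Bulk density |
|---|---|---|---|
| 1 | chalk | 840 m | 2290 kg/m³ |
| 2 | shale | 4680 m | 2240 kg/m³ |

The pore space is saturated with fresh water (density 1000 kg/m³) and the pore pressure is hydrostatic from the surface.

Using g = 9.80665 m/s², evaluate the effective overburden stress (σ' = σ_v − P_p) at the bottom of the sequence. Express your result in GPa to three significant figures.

Overburden (lithostatic) stress σ_v:
chalk: 2290 kg/m³ × 9.80665 m/s² × 840 m = 1.886×10^7 Pa = 18.86 MPa
shale: 2240 kg/m³ × 9.80665 m/s² × 4680 m = 1.028×10^8 Pa = 102.8 MPa
Total = 18.86 + 102.8 = 121.67 MPa
Pore pressure P_p = 1000 kg/m³ × 9.80665 m/s² × 5520 m = 5.413×10^7 Pa = 54.13 MPa
Effective stress σ' = σ_v − P_p = 121.7 − 54.13 = 67.536 MPa = 0.067536 GPa

0.0675 GPa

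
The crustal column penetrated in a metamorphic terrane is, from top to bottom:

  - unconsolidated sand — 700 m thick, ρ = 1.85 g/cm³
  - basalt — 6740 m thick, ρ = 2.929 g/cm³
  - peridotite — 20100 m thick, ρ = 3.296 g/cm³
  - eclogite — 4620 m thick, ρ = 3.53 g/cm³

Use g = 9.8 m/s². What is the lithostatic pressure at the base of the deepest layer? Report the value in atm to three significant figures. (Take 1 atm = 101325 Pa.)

unconsolidated sand: 1850 kg/m³ × 9.8 m/s² × 700 m = 1.269×10^7 Pa = 125.3 atm
basalt: 2929 kg/m³ × 9.8 m/s² × 6740 m = 1.935×10^8 Pa = 1909 atm
peridotite: 3296 kg/m³ × 9.8 m/s² × 20100 m = 6.492×10^8 Pa = 6408 atm
eclogite: 3530 kg/m³ × 9.8 m/s² × 4620 m = 1.598×10^8 Pa = 1577 atm
Total = 125.3 + 1909 + 6408 + 1577 = 10020 atm

10000 atm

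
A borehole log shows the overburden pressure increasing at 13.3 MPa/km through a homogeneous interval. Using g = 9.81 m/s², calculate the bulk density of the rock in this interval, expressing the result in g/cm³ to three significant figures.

1.36 g/cm³

ρ = (dP/dz)/g = 13.3 MPa/km / 9.81 m/s² = 13300 Pa/m / 9.81 m/s² = 1355.8 kg/m³
= 1.356 g/cm³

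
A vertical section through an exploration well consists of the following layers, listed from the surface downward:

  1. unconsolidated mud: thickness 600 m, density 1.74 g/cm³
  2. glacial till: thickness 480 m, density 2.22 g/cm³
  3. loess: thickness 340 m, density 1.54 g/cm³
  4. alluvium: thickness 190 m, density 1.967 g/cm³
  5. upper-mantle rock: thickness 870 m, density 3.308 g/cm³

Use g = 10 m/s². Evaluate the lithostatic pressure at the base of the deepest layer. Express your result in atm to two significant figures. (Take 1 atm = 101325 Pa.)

580 atm

unconsolidated mud: 1740 kg/m³ × 10 m/s² × 600 m = 1.044×10^7 Pa = 103.0 atm
glacial till: 2220 kg/m³ × 10 m/s² × 480 m = 1.066×10^7 Pa = 105.2 atm
loess: 1540 kg/m³ × 10 m/s² × 340 m = 5.236×10^6 Pa = 51.68 atm
alluvium: 1967 kg/m³ × 10 m/s² × 190 m = 3.737×10^6 Pa = 36.88 atm
upper-mantle rock: 3308 kg/m³ × 10 m/s² × 870 m = 2.878×10^7 Pa = 284.0 atm
Total = 103.0 + 105.2 + 51.68 + 36.88 + 284.0 = 580.79 atm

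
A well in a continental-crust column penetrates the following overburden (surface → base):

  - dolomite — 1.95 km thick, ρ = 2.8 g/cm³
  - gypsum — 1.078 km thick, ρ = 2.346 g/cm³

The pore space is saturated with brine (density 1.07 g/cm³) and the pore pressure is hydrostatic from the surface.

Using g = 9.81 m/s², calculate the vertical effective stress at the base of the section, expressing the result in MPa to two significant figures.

Overburden (lithostatic) stress σ_v:
dolomite: 2800 kg/m³ × 9.81 m/s² × 1950 m = 5.356×10^7 Pa = 53.56 MPa
gypsum: 2346 kg/m³ × 9.81 m/s² × 1078 m = 2.481×10^7 Pa = 24.81 MPa
Total = 53.56 + 24.81 = 78.372 MPa
Pore pressure P_p = 1070 kg/m³ × 9.81 m/s² × 3028 m = 3.178×10^7 Pa = 31.78 MPa
Effective stress σ' = σ_v − P_p = 78.37 − 31.78 = 46.588 MPa

47 MPa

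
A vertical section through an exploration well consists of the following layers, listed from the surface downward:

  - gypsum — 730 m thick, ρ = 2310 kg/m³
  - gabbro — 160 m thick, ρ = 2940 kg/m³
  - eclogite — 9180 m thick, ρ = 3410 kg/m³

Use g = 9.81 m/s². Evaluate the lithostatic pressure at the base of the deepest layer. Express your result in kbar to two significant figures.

3.3 kbar

gypsum: 2310 kg/m³ × 9.81 m/s² × 730 m = 1.654×10^7 Pa = 0.1654 kbar
gabbro: 2940 kg/m³ × 9.81 m/s² × 160 m = 4.615×10^6 Pa = 0.04615 kbar
eclogite: 3410 kg/m³ × 9.81 m/s² × 9180 m = 3.071×10^8 Pa = 3.071 kbar
Total = 0.1654 + 0.04615 + 3.071 = 3.2825 kbar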